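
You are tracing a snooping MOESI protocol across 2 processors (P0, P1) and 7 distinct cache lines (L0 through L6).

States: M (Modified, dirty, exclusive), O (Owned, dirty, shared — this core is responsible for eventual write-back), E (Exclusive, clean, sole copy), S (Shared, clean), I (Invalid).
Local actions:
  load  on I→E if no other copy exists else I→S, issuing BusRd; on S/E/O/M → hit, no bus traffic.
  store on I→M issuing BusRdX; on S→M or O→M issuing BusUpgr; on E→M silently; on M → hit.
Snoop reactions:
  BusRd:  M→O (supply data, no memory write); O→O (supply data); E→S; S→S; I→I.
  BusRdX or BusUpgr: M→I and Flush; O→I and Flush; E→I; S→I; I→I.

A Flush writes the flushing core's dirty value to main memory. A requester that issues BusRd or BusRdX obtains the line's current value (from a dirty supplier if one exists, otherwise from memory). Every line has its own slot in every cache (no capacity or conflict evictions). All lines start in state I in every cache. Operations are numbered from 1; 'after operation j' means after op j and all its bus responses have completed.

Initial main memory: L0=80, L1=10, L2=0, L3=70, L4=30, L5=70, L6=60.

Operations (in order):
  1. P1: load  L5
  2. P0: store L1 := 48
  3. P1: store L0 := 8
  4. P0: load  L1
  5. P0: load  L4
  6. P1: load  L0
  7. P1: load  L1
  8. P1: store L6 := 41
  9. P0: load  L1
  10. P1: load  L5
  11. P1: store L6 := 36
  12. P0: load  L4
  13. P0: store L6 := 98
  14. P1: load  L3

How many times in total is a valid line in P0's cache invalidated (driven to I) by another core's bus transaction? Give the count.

invalidations = 0

step 1: P1: load  L5  ⟶  IE  (L5)  txn=BusRd  M[L5]=70
step 2: P0: store L1 := 48  ⟶  MI  (L1)  txn=BusRdX  M[L1]=10
step 3: P1: store L0 := 8  ⟶  IM  (L0)  txn=BusRdX  M[L0]=80
step 4: P0: load  L1  ⟶  MI  (L1)  txn=∅  M[L1]=10
step 5: P0: load  L4  ⟶  EI  (L4)  txn=BusRd  M[L4]=30
step 6: P1: load  L0  ⟶  IM  (L0)  txn=∅  M[L0]=80
step 7: P1: load  L1  ⟶  OS  (L1)  txn=BusRd  M[L1]=10
step 8: P1: store L6 := 41  ⟶  IM  (L6)  txn=BusRdX  M[L6]=60
step 9: P0: load  L1  ⟶  OS  (L1)  txn=∅  M[L1]=10
step 10: P1: load  L5  ⟶  IE  (L5)  txn=∅  M[L5]=70
step 11: P1: store L6 := 36  ⟶  IM  (L6)  txn=∅  M[L6]=60
step 12: P0: load  L4  ⟶  EI  (L4)  txn=∅  M[L4]=30
step 13: P0: store L6 := 98  ⟶  MI  (L6)  txn=BusRdX+Flush  M[L6]=36
step 14: P1: load  L3  ⟶  IE  (L3)  txn=BusRd  M[L3]=70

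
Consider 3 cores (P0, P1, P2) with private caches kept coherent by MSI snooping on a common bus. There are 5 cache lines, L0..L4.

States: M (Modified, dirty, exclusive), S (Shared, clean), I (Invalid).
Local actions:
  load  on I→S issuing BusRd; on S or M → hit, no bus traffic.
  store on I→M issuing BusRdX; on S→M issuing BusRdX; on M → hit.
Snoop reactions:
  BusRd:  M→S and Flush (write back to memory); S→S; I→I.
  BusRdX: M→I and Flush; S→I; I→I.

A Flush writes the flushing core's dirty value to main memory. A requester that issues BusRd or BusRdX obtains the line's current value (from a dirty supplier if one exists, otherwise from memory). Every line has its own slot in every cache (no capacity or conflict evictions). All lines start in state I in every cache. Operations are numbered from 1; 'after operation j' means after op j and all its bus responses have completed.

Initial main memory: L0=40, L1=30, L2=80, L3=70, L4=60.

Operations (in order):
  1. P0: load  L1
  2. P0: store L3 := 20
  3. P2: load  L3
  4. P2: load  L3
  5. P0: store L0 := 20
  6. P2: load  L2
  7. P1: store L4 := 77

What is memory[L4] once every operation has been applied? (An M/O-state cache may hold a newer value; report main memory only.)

memory[L4] = 60

step 1: P0: load  L1  ⟶  SII  (L1)  txn=BusRd  M[L1]=30
step 2: P0: store L3 := 20  ⟶  MII  (L3)  txn=BusRdX  M[L3]=70
step 3: P2: load  L3  ⟶  SIS  (L3)  txn=BusRd+Flush  M[L3]=20
step 4: P2: load  L3  ⟶  SIS  (L3)  txn=∅  M[L3]=20
step 5: P0: store L0 := 20  ⟶  MII  (L0)  txn=BusRdX  M[L0]=40
step 6: P2: load  L2  ⟶  IIS  (L2)  txn=BusRd  M[L2]=80
step 7: P1: store L4 := 77  ⟶  IMI  (L4)  txn=BusRdX  M[L4]=60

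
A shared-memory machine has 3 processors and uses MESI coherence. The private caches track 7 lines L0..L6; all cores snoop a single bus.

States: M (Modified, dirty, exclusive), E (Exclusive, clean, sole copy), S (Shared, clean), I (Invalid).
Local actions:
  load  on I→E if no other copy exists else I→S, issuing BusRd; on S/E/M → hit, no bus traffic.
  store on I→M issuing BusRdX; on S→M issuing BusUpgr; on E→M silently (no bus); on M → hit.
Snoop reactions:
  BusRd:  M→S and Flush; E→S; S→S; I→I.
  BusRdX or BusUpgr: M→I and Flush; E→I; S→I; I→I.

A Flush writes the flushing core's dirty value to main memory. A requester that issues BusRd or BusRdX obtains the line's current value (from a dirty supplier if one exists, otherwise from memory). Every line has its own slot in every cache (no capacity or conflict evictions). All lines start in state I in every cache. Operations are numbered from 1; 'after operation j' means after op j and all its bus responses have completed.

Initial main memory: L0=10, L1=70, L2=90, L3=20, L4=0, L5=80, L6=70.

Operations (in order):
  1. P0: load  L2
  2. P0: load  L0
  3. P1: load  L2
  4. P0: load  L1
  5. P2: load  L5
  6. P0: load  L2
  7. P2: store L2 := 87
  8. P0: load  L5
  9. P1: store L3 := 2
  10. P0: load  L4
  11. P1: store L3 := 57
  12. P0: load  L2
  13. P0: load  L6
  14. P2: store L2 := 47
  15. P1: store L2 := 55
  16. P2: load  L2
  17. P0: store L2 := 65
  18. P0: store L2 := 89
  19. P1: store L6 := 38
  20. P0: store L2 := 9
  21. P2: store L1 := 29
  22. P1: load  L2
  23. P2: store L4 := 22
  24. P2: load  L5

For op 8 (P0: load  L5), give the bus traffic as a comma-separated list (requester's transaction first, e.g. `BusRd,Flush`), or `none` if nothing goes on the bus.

bus = BusRd

  op1 P0: load  L2 → E/I/I on L2; bus BusRd; mem=90
  op2 P0: load  L0 → E/I/I on L0; bus BusRd; mem=10
  op3 P1: load  L2 → S/S/I on L2; bus BusRd; mem=90
  op4 P0: load  L1 → E/I/I on L1; bus BusRd; mem=70
  op5 P2: load  L5 → I/I/E on L5; bus BusRd; mem=80
  op6 P0: load  L2 → S/S/I on L2; bus (none); mem=90
  op7 P2: store L2 := 87 → I/I/M on L2; bus BusRdX; mem=90
  op8 P0: load  L5 → S/I/S on L5; bus BusRd; mem=80
  op9 P1: store L3 := 2 → I/M/I on L3; bus BusRdX; mem=20
  op10 P0: load  L4 → E/I/I on L4; bus BusRd; mem=0
  op11 P1: store L3 := 57 → I/M/I on L3; bus (none); mem=20
  op12 P0: load  L2 → S/I/S on L2; bus BusRd Flush; mem=87
  op13 P0: load  L6 → E/I/I on L6; bus BusRd; mem=70
  op14 P2: store L2 := 47 → I/I/M on L2; bus BusUpgr; mem=87
  op15 P1: store L2 := 55 → I/M/I on L2; bus BusRdX Flush; mem=47
  op16 P2: load  L2 → I/S/S on L2; bus BusRd Flush; mem=55
  op17 P0: store L2 := 65 → M/I/I on L2; bus BusRdX; mem=55
  op18 P0: store L2 := 89 → M/I/I on L2; bus (none); mem=55
  op19 P1: store L6 := 38 → I/M/I on L6; bus BusRdX; mem=70
  op20 P0: store L2 := 9 → M/I/I on L2; bus (none); mem=55
  op21 P2: store L1 := 29 → I/I/M on L1; bus BusRdX; mem=70
  op22 P1: load  L2 → S/S/I on L2; bus BusRd Flush; mem=9
  op23 P2: store L4 := 22 → I/I/M on L4; bus BusRdX; mem=0
  op24 P2: load  L5 → S/I/S on L5; bus (none); mem=80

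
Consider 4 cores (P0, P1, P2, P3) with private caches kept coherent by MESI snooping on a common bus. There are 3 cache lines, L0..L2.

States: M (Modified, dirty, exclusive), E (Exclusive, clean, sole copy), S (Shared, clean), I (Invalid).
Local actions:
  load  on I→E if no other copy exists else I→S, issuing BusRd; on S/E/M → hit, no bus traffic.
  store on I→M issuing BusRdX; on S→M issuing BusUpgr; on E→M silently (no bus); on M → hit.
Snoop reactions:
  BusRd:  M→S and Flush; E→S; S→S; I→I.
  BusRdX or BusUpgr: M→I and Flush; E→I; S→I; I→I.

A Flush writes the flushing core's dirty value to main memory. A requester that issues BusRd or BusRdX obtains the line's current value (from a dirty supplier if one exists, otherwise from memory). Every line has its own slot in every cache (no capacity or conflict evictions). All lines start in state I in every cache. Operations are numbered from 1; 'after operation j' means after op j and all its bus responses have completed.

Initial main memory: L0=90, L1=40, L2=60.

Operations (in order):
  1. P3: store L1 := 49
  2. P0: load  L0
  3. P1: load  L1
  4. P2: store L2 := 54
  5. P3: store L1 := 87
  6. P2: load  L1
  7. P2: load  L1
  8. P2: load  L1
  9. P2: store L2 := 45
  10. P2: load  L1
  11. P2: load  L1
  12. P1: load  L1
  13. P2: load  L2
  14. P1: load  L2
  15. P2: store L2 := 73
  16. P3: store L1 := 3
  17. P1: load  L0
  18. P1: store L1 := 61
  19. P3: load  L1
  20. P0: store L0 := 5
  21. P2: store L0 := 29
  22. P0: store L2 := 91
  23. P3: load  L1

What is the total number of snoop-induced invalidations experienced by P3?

invalidations = 1

1. P3: store L1 := 49  bus=[BusRdX]  L1: P0=I P1=I P2=I P3=M  mem[L1]=40
2. P0: load  L0  bus=[BusRd]  L0: P0=E P1=I P2=I P3=I  mem[L0]=90
3. P1: load  L1  bus=[BusRd,Flush]  L1: P0=I P1=S P2=I P3=S  mem[L1]=49
4. P2: store L2 := 54  bus=[BusRdX]  L2: P0=I P1=I P2=M P3=I  mem[L2]=60
5. P3: store L1 := 87  bus=[BusUpgr]  L1: P0=I P1=I P2=I P3=M  mem[L1]=49
6. P2: load  L1  bus=[BusRd,Flush]  L1: P0=I P1=I P2=S P3=S  mem[L1]=87
7. P2: load  L1  bus=[-]  L1: P0=I P1=I P2=S P3=S  mem[L1]=87
8. P2: load  L1  bus=[-]  L1: P0=I P1=I P2=S P3=S  mem[L1]=87
9. P2: store L2 := 45  bus=[-]  L2: P0=I P1=I P2=M P3=I  mem[L2]=60
10. P2: load  L1  bus=[-]  L1: P0=I P1=I P2=S P3=S  mem[L1]=87
11. P2: load  L1  bus=[-]  L1: P0=I P1=I P2=S P3=S  mem[L1]=87
12. P1: load  L1  bus=[BusRd]  L1: P0=I P1=S P2=S P3=S  mem[L1]=87
13. P2: load  L2  bus=[-]  L2: P0=I P1=I P2=M P3=I  mem[L2]=60
14. P1: load  L2  bus=[BusRd,Flush]  L2: P0=I P1=S P2=S P3=I  mem[L2]=45
15. P2: store L2 := 73  bus=[BusUpgr]  L2: P0=I P1=I P2=M P3=I  mem[L2]=45
16. P3: store L1 := 3  bus=[BusUpgr]  L1: P0=I P1=I P2=I P3=M  mem[L1]=87
17. P1: load  L0  bus=[BusRd]  L0: P0=S P1=S P2=I P3=I  mem[L0]=90
18. P1: store L1 := 61  bus=[BusRdX,Flush]  L1: P0=I P1=M P2=I P3=I  mem[L1]=3
19. P3: load  L1  bus=[BusRd,Flush]  L1: P0=I P1=S P2=I P3=S  mem[L1]=61
20. P0: store L0 := 5  bus=[BusUpgr]  L0: P0=M P1=I P2=I P3=I  mem[L0]=90
21. P2: store L0 := 29  bus=[BusRdX,Flush]  L0: P0=I P1=I P2=M P3=I  mem[L0]=5
22. P0: store L2 := 91  bus=[BusRdX,Flush]  L2: P0=M P1=I P2=I P3=I  mem[L2]=73
23. P3: load  L1  bus=[-]  L1: P0=I P1=S P2=I P3=S  mem[L1]=61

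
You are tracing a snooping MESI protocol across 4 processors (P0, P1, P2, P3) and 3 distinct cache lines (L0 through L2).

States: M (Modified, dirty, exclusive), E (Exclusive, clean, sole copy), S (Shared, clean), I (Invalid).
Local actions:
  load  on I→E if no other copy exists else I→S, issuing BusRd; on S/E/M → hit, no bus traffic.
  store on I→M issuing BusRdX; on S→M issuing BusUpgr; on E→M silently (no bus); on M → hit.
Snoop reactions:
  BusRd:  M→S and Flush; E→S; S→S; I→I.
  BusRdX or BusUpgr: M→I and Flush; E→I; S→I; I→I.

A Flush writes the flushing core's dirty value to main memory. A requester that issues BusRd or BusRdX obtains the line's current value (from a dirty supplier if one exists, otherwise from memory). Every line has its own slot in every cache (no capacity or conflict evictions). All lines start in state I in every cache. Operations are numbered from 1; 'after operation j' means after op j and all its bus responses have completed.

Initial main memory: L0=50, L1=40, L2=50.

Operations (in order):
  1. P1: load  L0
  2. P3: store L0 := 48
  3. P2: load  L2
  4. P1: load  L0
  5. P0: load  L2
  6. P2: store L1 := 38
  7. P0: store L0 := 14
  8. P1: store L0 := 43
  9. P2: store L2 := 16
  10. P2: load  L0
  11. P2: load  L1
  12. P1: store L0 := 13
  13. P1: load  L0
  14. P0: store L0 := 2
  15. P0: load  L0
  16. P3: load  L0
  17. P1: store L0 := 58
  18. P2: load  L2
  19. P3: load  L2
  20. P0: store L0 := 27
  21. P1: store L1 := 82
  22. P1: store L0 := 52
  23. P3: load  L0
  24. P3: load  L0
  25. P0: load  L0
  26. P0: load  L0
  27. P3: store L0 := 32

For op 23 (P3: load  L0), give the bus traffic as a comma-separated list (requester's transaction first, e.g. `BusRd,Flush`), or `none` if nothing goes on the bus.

1. P1: load  L0  bus=[BusRd]  L0: P0=I P1=E P2=I P3=I  mem[L0]=50
2. P3: store L0 := 48  bus=[BusRdX]  L0: P0=I P1=I P2=I P3=M  mem[L0]=50
3. P2: load  L2  bus=[BusRd]  L2: P0=I P1=I P2=E P3=I  mem[L2]=50
4. P1: load  L0  bus=[BusRd,Flush]  L0: P0=I P1=S P2=I P3=S  mem[L0]=48
5. P0: load  L2  bus=[BusRd]  L2: P0=S P1=I P2=S P3=I  mem[L2]=50
6. P2: store L1 := 38  bus=[BusRdX]  L1: P0=I P1=I P2=M P3=I  mem[L1]=40
7. P0: store L0 := 14  bus=[BusRdX]  L0: P0=M P1=I P2=I P3=I  mem[L0]=48
8. P1: store L0 := 43  bus=[BusRdX,Flush]  L0: P0=I P1=M P2=I P3=I  mem[L0]=14
9. P2: store L2 := 16  bus=[BusUpgr]  L2: P0=I P1=I P2=M P3=I  mem[L2]=50
10. P2: load  L0  bus=[BusRd,Flush]  L0: P0=I P1=S P2=S P3=I  mem[L0]=43
11. P2: load  L1  bus=[-]  L1: P0=I P1=I P2=M P3=I  mem[L1]=40
12. P1: store L0 := 13  bus=[BusUpgr]  L0: P0=I P1=M P2=I P3=I  mem[L0]=43
13. P1: load  L0  bus=[-]  L0: P0=I P1=M P2=I P3=I  mem[L0]=43
14. P0: store L0 := 2  bus=[BusRdX,Flush]  L0: P0=M P1=I P2=I P3=I  mem[L0]=13
15. P0: load  L0  bus=[-]  L0: P0=M P1=I P2=I P3=I  mem[L0]=13
16. P3: load  L0  bus=[BusRd,Flush]  L0: P0=S P1=I P2=I P3=S  mem[L0]=2
17. P1: store L0 := 58  bus=[BusRdX]  L0: P0=I P1=M P2=I P3=I  mem[L0]=2
18. P2: load  L2  bus=[-]  L2: P0=I P1=I P2=M P3=I  mem[L2]=50
19. P3: load  L2  bus=[BusRd,Flush]  L2: P0=I P1=I P2=S P3=S  mem[L2]=16
20. P0: store L0 := 27  bus=[BusRdX,Flush]  L0: P0=M P1=I P2=I P3=I  mem[L0]=58
21. P1: store L1 := 82  bus=[BusRdX,Flush]  L1: P0=I P1=M P2=I P3=I  mem[L1]=38
22. P1: store L0 := 52  bus=[BusRdX,Flush]  L0: P0=I P1=M P2=I P3=I  mem[L0]=27
23. P3: load  L0  bus=[BusRd,Flush]  L0: P0=I P1=S P2=I P3=S  mem[L0]=52
24. P3: load  L0  bus=[-]  L0: P0=I P1=S P2=I P3=S  mem[L0]=52
25. P0: load  L0  bus=[BusRd]  L0: P0=S P1=S P2=I P3=S  mem[L0]=52
26. P0: load  L0  bus=[-]  L0: P0=S P1=S P2=I P3=S  mem[L0]=52
27. P3: store L0 := 32  bus=[BusUpgr]  L0: P0=I P1=I P2=I P3=M  mem[L0]=52

bus = BusRd,Flush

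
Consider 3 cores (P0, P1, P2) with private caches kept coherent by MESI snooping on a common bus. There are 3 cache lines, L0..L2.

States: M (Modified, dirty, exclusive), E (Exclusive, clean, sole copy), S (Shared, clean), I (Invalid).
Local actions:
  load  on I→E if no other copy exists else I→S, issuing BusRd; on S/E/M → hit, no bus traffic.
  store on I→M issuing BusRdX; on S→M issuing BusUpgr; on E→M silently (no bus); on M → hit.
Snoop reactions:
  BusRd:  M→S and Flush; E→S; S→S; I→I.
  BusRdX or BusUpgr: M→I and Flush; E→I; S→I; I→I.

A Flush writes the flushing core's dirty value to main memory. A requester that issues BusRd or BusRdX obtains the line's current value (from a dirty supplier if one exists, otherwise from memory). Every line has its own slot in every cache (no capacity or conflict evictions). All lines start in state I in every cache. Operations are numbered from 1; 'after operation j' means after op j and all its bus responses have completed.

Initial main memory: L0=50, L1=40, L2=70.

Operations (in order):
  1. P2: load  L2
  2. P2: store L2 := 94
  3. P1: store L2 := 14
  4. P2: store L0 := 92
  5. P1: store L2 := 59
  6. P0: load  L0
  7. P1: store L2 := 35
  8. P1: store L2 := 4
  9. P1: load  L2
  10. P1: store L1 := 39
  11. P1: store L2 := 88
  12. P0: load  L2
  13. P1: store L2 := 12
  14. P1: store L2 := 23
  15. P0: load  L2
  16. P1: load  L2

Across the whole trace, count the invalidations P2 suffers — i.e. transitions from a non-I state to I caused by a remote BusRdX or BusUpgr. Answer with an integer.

[1] P2: load  L2 | P0:I, P1:I, P2:E(70) | bus: BusRd
[2] P2: store L2 := 94 | P0:I, P1:I, P2:M(94) | bus: none
[3] P1: store L2 := 14 | P0:I, P1:M(14), P2:I | bus: BusRdX,Flush
[4] P2: store L0 := 92 | P0:I, P1:I, P2:M(92) | bus: BusRdX
[5] P1: store L2 := 59 | P0:I, P1:M(59), P2:I | bus: none
[6] P0: load  L0 | P0:S(92), P1:I, P2:S(92) | bus: BusRd,Flush
[7] P1: store L2 := 35 | P0:I, P1:M(35), P2:I | bus: none
[8] P1: store L2 := 4 | P0:I, P1:M(4), P2:I | bus: none
[9] P1: load  L2 | P0:I, P1:M(4), P2:I | bus: none
[10] P1: store L1 := 39 | P0:I, P1:M(39), P2:I | bus: BusRdX
[11] P1: store L2 := 88 | P0:I, P1:M(88), P2:I | bus: none
[12] P0: load  L2 | P0:S(88), P1:S(88), P2:I | bus: BusRd,Flush
[13] P1: store L2 := 12 | P0:I, P1:M(12), P2:I | bus: BusUpgr
[14] P1: store L2 := 23 | P0:I, P1:M(23), P2:I | bus: none
[15] P0: load  L2 | P0:S(23), P1:S(23), P2:I | bus: BusRd,Flush
[16] P1: load  L2 | P0:S(23), P1:S(23), P2:I | bus: none

invalidations = 1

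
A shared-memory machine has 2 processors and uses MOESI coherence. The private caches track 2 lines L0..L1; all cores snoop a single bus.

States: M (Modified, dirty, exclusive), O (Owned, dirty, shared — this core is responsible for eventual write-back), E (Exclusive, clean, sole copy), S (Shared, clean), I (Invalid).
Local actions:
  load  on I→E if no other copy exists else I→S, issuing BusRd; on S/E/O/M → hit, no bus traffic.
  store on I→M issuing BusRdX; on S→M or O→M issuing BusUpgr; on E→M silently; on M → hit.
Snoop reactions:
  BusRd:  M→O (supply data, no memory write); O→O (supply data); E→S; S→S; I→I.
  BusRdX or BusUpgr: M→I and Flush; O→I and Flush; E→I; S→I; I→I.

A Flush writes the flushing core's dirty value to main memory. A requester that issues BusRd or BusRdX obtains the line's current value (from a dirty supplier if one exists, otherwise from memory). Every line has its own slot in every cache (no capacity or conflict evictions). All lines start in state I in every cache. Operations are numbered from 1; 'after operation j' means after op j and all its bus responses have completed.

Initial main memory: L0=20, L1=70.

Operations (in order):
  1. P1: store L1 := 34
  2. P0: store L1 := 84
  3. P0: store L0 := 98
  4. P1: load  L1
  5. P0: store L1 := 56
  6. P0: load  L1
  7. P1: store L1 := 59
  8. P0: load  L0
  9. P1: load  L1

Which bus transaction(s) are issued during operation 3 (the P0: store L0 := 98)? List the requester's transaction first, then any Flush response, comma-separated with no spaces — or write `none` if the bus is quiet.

bus = BusRdX

step 1: P1: store L1 := 34  ⟶  IM  (L1)  txn=BusRdX  M[L1]=70
step 2: P0: store L1 := 84  ⟶  MI  (L1)  txn=BusRdX+Flush  M[L1]=34
step 3: P0: store L0 := 98  ⟶  MI  (L0)  txn=BusRdX  M[L0]=20
step 4: P1: load  L1  ⟶  OS  (L1)  txn=BusRd  M[L1]=34
step 5: P0: store L1 := 56  ⟶  MI  (L1)  txn=BusUpgr  M[L1]=34
step 6: P0: load  L1  ⟶  MI  (L1)  txn=∅  M[L1]=34
step 7: P1: store L1 := 59  ⟶  IM  (L1)  txn=BusRdX+Flush  M[L1]=56
step 8: P0: load  L0  ⟶  MI  (L0)  txn=∅  M[L0]=20
step 9: P1: load  L1  ⟶  IM  (L1)  txn=∅  M[L1]=56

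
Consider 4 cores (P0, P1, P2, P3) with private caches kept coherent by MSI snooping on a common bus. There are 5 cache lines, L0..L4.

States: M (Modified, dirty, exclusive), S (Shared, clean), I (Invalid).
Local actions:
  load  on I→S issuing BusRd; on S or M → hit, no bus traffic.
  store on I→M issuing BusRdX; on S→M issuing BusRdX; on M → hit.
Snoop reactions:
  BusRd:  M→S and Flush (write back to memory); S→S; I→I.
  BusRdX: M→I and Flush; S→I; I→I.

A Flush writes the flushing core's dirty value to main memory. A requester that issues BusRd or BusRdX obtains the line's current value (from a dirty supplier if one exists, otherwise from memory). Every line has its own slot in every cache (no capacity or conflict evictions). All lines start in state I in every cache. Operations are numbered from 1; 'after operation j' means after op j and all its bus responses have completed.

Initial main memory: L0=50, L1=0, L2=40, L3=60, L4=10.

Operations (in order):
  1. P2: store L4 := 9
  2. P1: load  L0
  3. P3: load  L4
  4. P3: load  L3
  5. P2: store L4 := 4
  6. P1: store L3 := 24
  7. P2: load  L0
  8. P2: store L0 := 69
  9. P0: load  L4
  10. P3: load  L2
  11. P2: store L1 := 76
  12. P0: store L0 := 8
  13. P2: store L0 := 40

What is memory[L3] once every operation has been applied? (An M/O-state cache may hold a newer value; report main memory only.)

memory[L3] = 60

step 1: P2: store L4 := 9  ⟶  IIMI  (L4)  txn=BusRdX  M[L4]=10
step 2: P1: load  L0  ⟶  ISII  (L0)  txn=BusRd  M[L0]=50
step 3: P3: load  L4  ⟶  IISS  (L4)  txn=BusRd+Flush  M[L4]=9
step 4: P3: load  L3  ⟶  IIIS  (L3)  txn=BusRd  M[L3]=60
step 5: P2: store L4 := 4  ⟶  IIMI  (L4)  txn=BusRdX  M[L4]=9
step 6: P1: store L3 := 24  ⟶  IMII  (L3)  txn=BusRdX  M[L3]=60
step 7: P2: load  L0  ⟶  ISSI  (L0)  txn=BusRd  M[L0]=50
step 8: P2: store L0 := 69  ⟶  IIMI  (L0)  txn=BusRdX  M[L0]=50
step 9: P0: load  L4  ⟶  SISI  (L4)  txn=BusRd+Flush  M[L4]=4
step 10: P3: load  L2  ⟶  IIIS  (L2)  txn=BusRd  M[L2]=40
step 11: P2: store L1 := 76  ⟶  IIMI  (L1)  txn=BusRdX  M[L1]=0
step 12: P0: store L0 := 8  ⟶  MIII  (L0)  txn=BusRdX+Flush  M[L0]=69
step 13: P2: store L0 := 40  ⟶  IIMI  (L0)  txn=BusRdX+Flush  M[L0]=8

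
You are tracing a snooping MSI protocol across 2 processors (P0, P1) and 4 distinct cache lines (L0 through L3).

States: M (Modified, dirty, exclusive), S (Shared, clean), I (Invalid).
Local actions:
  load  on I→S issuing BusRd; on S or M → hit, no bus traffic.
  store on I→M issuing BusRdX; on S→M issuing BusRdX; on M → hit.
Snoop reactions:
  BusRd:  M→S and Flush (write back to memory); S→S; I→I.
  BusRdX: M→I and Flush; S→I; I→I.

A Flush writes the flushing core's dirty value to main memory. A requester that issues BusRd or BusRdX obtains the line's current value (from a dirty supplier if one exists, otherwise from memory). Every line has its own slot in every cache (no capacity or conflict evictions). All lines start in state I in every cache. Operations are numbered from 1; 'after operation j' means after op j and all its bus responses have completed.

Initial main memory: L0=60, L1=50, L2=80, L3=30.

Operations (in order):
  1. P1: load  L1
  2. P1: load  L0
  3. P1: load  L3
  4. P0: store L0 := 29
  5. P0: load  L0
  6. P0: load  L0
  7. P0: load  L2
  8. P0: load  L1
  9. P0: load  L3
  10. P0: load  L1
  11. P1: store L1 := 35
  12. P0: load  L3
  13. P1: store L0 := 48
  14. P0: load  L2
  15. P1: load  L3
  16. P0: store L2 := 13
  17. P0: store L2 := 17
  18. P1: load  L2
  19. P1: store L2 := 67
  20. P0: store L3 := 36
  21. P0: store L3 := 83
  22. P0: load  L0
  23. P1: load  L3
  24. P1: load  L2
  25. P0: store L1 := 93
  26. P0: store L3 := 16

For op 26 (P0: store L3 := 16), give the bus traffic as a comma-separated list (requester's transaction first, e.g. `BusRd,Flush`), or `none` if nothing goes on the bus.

step 1: P1: load  L1  ⟶  IS  (L1)  txn=BusRd  M[L1]=50
step 2: P1: load  L0  ⟶  IS  (L0)  txn=BusRd  M[L0]=60
step 3: P1: load  L3  ⟶  IS  (L3)  txn=BusRd  M[L3]=30
step 4: P0: store L0 := 29  ⟶  MI  (L0)  txn=BusRdX  M[L0]=60
step 5: P0: load  L0  ⟶  MI  (L0)  txn=∅  M[L0]=60
step 6: P0: load  L0  ⟶  MI  (L0)  txn=∅  M[L0]=60
step 7: P0: load  L2  ⟶  SI  (L2)  txn=BusRd  M[L2]=80
step 8: P0: load  L1  ⟶  SS  (L1)  txn=BusRd  M[L1]=50
step 9: P0: load  L3  ⟶  SS  (L3)  txn=BusRd  M[L3]=30
step 10: P0: load  L1  ⟶  SS  (L1)  txn=∅  M[L1]=50
step 11: P1: store L1 := 35  ⟶  IM  (L1)  txn=BusRdX  M[L1]=50
step 12: P0: load  L3  ⟶  SS  (L3)  txn=∅  M[L3]=30
step 13: P1: store L0 := 48  ⟶  IM  (L0)  txn=BusRdX+Flush  M[L0]=29
step 14: P0: load  L2  ⟶  SI  (L2)  txn=∅  M[L2]=80
step 15: P1: load  L3  ⟶  SS  (L3)  txn=∅  M[L3]=30
step 16: P0: store L2 := 13  ⟶  MI  (L2)  txn=BusRdX  M[L2]=80
step 17: P0: store L2 := 17  ⟶  MI  (L2)  txn=∅  M[L2]=80
step 18: P1: load  L2  ⟶  SS  (L2)  txn=BusRd+Flush  M[L2]=17
step 19: P1: store L2 := 67  ⟶  IM  (L2)  txn=BusRdX  M[L2]=17
step 20: P0: store L3 := 36  ⟶  MI  (L3)  txn=BusRdX  M[L3]=30
step 21: P0: store L3 := 83  ⟶  MI  (L3)  txn=∅  M[L3]=30
step 22: P0: load  L0  ⟶  SS  (L0)  txn=BusRd+Flush  M[L0]=48
step 23: P1: load  L3  ⟶  SS  (L3)  txn=BusRd+Flush  M[L3]=83
step 24: P1: load  L2  ⟶  IM  (L2)  txn=∅  M[L2]=17
step 25: P0: store L1 := 93  ⟶  MI  (L1)  txn=BusRdX+Flush  M[L1]=35
step 26: P0: store L3 := 16  ⟶  MI  (L3)  txn=BusRdX  M[L3]=83

bus = BusRdX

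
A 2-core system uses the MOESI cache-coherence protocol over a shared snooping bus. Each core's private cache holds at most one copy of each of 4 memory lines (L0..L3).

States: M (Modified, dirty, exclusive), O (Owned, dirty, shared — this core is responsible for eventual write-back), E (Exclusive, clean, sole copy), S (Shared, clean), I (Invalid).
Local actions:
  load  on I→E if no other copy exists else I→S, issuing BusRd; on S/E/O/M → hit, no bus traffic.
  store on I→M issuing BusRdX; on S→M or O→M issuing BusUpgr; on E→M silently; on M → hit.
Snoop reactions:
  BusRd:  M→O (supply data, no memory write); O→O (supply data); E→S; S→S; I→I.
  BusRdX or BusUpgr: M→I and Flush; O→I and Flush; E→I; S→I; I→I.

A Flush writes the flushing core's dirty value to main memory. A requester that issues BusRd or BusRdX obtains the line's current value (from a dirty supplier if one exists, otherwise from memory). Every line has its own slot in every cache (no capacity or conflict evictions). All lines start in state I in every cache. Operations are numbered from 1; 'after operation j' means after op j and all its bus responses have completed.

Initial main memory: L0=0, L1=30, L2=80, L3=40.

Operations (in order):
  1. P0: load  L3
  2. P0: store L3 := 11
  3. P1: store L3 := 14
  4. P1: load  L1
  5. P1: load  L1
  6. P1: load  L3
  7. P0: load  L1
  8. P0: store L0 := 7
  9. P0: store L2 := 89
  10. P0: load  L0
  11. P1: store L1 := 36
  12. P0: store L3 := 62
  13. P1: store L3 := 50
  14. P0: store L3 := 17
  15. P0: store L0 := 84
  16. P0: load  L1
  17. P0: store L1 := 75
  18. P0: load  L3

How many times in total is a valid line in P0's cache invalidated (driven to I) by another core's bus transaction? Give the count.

invalidations = 3

  op1 P0: load  L3 → E/I on L3; bus BusRd; mem=40
  op2 P0: store L3 := 11 → M/I on L3; bus (none); mem=40
  op3 P1: store L3 := 14 → I/M on L3; bus BusRdX Flush; mem=11
  op4 P1: load  L1 → I/E on L1; bus BusRd; mem=30
  op5 P1: load  L1 → I/E on L1; bus (none); mem=30
  op6 P1: load  L3 → I/M on L3; bus (none); mem=11
  op7 P0: load  L1 → S/S on L1; bus BusRd; mem=30
  op8 P0: store L0 := 7 → M/I on L0; bus BusRdX; mem=0
  op9 P0: store L2 := 89 → M/I on L2; bus BusRdX; mem=80
  op10 P0: load  L0 → M/I on L0; bus (none); mem=0
  op11 P1: store L1 := 36 → I/M on L1; bus BusUpgr; mem=30
  op12 P0: store L3 := 62 → M/I on L3; bus BusRdX Flush; mem=14
  op13 P1: store L3 := 50 → I/M on L3; bus BusRdX Flush; mem=62
  op14 P0: store L3 := 17 → M/I on L3; bus BusRdX Flush; mem=50
  op15 P0: store L0 := 84 → M/I on L0; bus (none); mem=0
  op16 P0: load  L1 → S/O on L1; bus BusRd; mem=30
  op17 P0: store L1 := 75 → M/I on L1; bus BusUpgr Flush; mem=36
  op18 P0: load  L3 → M/I on L3; bus (none); mem=50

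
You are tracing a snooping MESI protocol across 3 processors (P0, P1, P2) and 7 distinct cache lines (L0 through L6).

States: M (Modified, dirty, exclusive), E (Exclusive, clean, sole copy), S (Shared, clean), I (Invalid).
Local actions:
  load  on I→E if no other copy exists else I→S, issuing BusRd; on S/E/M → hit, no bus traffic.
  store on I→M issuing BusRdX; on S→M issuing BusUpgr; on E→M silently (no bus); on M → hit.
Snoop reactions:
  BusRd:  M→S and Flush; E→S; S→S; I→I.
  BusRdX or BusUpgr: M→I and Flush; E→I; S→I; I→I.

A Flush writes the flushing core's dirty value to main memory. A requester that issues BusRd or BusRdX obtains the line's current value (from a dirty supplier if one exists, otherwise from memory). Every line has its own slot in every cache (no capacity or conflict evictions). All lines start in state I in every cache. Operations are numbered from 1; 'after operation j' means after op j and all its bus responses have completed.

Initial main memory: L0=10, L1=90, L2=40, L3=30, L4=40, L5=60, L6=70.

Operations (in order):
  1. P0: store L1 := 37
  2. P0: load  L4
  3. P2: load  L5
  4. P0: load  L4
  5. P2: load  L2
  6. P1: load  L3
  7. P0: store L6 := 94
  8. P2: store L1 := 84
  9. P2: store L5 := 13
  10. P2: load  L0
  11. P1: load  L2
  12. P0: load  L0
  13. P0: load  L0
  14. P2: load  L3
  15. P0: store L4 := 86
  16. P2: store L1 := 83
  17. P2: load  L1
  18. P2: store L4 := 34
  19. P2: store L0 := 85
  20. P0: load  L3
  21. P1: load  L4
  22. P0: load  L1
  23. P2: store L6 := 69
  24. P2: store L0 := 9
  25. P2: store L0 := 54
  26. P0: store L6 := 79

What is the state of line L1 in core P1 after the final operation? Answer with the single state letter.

state = I

step 1: P0: store L1 := 37  ⟶  MII  (L1)  txn=BusRdX  M[L1]=90
step 2: P0: load  L4  ⟶  EII  (L4)  txn=BusRd  M[L4]=40
step 3: P2: load  L5  ⟶  IIE  (L5)  txn=BusRd  M[L5]=60
step 4: P0: load  L4  ⟶  EII  (L4)  txn=∅  M[L4]=40
step 5: P2: load  L2  ⟶  IIE  (L2)  txn=BusRd  M[L2]=40
step 6: P1: load  L3  ⟶  IEI  (L3)  txn=BusRd  M[L3]=30
step 7: P0: store L6 := 94  ⟶  MII  (L6)  txn=BusRdX  M[L6]=70
step 8: P2: store L1 := 84  ⟶  IIM  (L1)  txn=BusRdX+Flush  M[L1]=37
step 9: P2: store L5 := 13  ⟶  IIM  (L5)  txn=∅  M[L5]=60
step 10: P2: load  L0  ⟶  IIE  (L0)  txn=BusRd  M[L0]=10
step 11: P1: load  L2  ⟶  ISS  (L2)  txn=BusRd  M[L2]=40
step 12: P0: load  L0  ⟶  SIS  (L0)  txn=BusRd  M[L0]=10
step 13: P0: load  L0  ⟶  SIS  (L0)  txn=∅  M[L0]=10
step 14: P2: load  L3  ⟶  ISS  (L3)  txn=BusRd  M[L3]=30
step 15: P0: store L4 := 86  ⟶  MII  (L4)  txn=∅  M[L4]=40
step 16: P2: store L1 := 83  ⟶  IIM  (L1)  txn=∅  M[L1]=37
step 17: P2: load  L1  ⟶  IIM  (L1)  txn=∅  M[L1]=37
step 18: P2: store L4 := 34  ⟶  IIM  (L4)  txn=BusRdX+Flush  M[L4]=86
step 19: P2: store L0 := 85  ⟶  IIM  (L0)  txn=BusUpgr  M[L0]=10
step 20: P0: load  L3  ⟶  SSS  (L3)  txn=BusRd  M[L3]=30
step 21: P1: load  L4  ⟶  ISS  (L4)  txn=BusRd+Flush  M[L4]=34
step 22: P0: load  L1  ⟶  SIS  (L1)  txn=BusRd+Flush  M[L1]=83
step 23: P2: store L6 := 69  ⟶  IIM  (L6)  txn=BusRdX+Flush  M[L6]=94
step 24: P2: store L0 := 9  ⟶  IIM  (L0)  txn=∅  M[L0]=10
step 25: P2: store L0 := 54  ⟶  IIM  (L0)  txn=∅  M[L0]=10
step 26: P0: store L6 := 79  ⟶  MII  (L6)  txn=BusRdX+Flush  M[L6]=69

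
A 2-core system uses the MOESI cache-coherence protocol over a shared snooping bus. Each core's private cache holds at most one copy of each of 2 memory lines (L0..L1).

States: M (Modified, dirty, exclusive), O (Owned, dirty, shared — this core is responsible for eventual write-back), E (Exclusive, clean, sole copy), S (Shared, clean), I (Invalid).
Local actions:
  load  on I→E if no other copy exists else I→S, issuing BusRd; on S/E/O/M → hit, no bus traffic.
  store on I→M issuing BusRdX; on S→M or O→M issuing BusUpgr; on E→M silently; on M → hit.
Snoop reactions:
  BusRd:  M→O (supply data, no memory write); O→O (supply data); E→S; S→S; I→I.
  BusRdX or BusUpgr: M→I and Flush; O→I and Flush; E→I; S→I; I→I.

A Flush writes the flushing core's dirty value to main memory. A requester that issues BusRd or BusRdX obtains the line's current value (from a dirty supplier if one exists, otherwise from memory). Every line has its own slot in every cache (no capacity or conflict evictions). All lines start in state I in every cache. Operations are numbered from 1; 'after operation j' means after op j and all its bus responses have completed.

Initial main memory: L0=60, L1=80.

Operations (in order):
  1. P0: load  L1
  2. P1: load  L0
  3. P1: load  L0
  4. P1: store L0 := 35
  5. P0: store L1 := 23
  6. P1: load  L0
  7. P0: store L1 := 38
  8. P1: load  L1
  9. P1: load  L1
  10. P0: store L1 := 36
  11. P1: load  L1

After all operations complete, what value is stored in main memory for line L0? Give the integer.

step 1: P0: load  L1  ⟶  EI  (L1)  txn=BusRd  M[L1]=80
step 2: P1: load  L0  ⟶  IE  (L0)  txn=BusRd  M[L0]=60
step 3: P1: load  L0  ⟶  IE  (L0)  txn=∅  M[L0]=60
step 4: P1: store L0 := 35  ⟶  IM  (L0)  txn=∅  M[L0]=60
step 5: P0: store L1 := 23  ⟶  MI  (L1)  txn=∅  M[L1]=80
step 6: P1: load  L0  ⟶  IM  (L0)  txn=∅  M[L0]=60
step 7: P0: store L1 := 38  ⟶  MI  (L1)  txn=∅  M[L1]=80
step 8: P1: load  L1  ⟶  OS  (L1)  txn=BusRd  M[L1]=80
step 9: P1: load  L1  ⟶  OS  (L1)  txn=∅  M[L1]=80
step 10: P0: store L1 := 36  ⟶  MI  (L1)  txn=BusUpgr  M[L1]=80
step 11: P1: load  L1  ⟶  OS  (L1)  txn=BusRd  M[L1]=80

memory[L0] = 60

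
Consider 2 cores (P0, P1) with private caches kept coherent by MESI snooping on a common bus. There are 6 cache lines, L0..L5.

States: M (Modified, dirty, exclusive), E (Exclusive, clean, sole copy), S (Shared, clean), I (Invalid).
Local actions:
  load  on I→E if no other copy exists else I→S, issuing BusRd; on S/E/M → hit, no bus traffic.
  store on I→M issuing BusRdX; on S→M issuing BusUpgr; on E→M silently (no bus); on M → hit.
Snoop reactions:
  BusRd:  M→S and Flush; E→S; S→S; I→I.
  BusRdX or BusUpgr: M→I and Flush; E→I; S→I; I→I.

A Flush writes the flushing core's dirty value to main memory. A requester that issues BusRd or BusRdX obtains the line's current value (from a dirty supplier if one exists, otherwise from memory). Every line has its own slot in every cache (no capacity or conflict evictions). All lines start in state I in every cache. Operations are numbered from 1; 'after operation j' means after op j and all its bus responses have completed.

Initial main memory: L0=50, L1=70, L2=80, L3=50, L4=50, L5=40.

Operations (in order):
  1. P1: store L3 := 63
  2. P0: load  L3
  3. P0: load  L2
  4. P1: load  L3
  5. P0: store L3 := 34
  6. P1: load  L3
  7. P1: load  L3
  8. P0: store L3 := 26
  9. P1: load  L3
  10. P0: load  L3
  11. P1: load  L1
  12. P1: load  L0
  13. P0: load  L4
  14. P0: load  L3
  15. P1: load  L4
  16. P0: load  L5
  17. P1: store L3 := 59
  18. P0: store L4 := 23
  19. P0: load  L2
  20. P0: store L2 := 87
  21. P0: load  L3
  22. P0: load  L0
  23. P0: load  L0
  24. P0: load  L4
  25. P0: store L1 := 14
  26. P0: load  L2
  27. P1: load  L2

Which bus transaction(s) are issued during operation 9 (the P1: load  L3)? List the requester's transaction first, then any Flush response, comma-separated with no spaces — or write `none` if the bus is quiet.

bus = BusRd,Flush

  op1 P1: store L3 := 63 → I/M on L3; bus BusRdX; mem=50
  op2 P0: load  L3 → S/S on L3; bus BusRd Flush; mem=63
  op3 P0: load  L2 → E/I on L2; bus BusRd; mem=80
  op4 P1: load  L3 → S/S on L3; bus (none); mem=63
  op5 P0: store L3 := 34 → M/I on L3; bus BusUpgr; mem=63
  op6 P1: load  L3 → S/S on L3; bus BusRd Flush; mem=34
  op7 P1: load  L3 → S/S on L3; bus (none); mem=34
  op8 P0: store L3 := 26 → M/I on L3; bus BusUpgr; mem=34
  op9 P1: load  L3 → S/S on L3; bus BusRd Flush; mem=26
  op10 P0: load  L3 → S/S on L3; bus (none); mem=26
  op11 P1: load  L1 → I/E on L1; bus BusRd; mem=70
  op12 P1: load  L0 → I/E on L0; bus BusRd; mem=50
  op13 P0: load  L4 → E/I on L4; bus BusRd; mem=50
  op14 P0: load  L3 → S/S on L3; bus (none); mem=26
  op15 P1: load  L4 → S/S on L4; bus BusRd; mem=50
  op16 P0: load  L5 → E/I on L5; bus BusRd; mem=40
  op17 P1: store L3 := 59 → I/M on L3; bus BusUpgr; mem=26
  op18 P0: store L4 := 23 → M/I on L4; bus BusUpgr; mem=50
  op19 P0: load  L2 → E/I on L2; bus (none); mem=80
  op20 P0: store L2 := 87 → M/I on L2; bus (none); mem=80
  op21 P0: load  L3 → S/S on L3; bus BusRd Flush; mem=59
  op22 P0: load  L0 → S/S on L0; bus BusRd; mem=50
  op23 P0: load  L0 → S/S on L0; bus (none); mem=50
  op24 P0: load  L4 → M/I on L4; bus (none); mem=50
  op25 P0: store L1 := 14 → M/I on L1; bus BusRdX; mem=70
  op26 P0: load  L2 → M/I on L2; bus (none); mem=80
  op27 P1: load  L2 → S/S on L2; bus BusRd Flush; mem=87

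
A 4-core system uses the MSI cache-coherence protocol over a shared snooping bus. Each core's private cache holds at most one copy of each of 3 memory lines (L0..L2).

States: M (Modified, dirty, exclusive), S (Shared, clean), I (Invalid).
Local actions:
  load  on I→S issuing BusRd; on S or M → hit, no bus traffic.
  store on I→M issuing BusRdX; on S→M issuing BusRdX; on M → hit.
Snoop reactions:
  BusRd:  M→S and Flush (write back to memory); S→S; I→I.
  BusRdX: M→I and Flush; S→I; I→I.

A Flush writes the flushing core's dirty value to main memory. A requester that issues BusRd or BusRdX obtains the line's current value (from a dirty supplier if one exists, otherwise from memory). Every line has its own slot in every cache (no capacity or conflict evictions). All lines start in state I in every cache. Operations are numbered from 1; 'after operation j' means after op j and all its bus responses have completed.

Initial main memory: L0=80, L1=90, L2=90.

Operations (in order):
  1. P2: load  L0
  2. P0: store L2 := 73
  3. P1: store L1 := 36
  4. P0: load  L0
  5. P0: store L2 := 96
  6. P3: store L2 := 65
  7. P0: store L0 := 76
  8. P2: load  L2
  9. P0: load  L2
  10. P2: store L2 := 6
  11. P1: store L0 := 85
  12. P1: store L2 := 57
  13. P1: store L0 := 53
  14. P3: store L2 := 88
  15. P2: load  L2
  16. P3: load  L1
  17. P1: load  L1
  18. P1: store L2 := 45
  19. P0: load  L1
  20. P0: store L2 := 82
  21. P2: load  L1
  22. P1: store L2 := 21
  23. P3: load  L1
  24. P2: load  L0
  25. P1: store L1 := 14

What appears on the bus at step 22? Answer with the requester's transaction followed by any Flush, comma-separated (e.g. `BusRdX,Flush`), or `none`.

[1] P2: load  L0 | P0:I, P1:I, P2:S(80), P3:I | bus: BusRd
[2] P0: store L2 := 73 | P0:M(73), P1:I, P2:I, P3:I | bus: BusRdX
[3] P1: store L1 := 36 | P0:I, P1:M(36), P2:I, P3:I | bus: BusRdX
[4] P0: load  L0 | P0:S(80), P1:I, P2:S(80), P3:I | bus: BusRd
[5] P0: store L2 := 96 | P0:M(96), P1:I, P2:I, P3:I | bus: none
[6] P3: store L2 := 65 | P0:I, P1:I, P2:I, P3:M(65) | bus: BusRdX,Flush
[7] P0: store L0 := 76 | P0:M(76), P1:I, P2:I, P3:I | bus: BusRdX
[8] P2: load  L2 | P0:I, P1:I, P2:S(65), P3:S(65) | bus: BusRd,Flush
[9] P0: load  L2 | P0:S(65), P1:I, P2:S(65), P3:S(65) | bus: BusRd
[10] P2: store L2 := 6 | P0:I, P1:I, P2:M(6), P3:I | bus: BusRdX
[11] P1: store L0 := 85 | P0:I, P1:M(85), P2:I, P3:I | bus: BusRdX,Flush
[12] P1: store L2 := 57 | P0:I, P1:M(57), P2:I, P3:I | bus: BusRdX,Flush
[13] P1: store L0 := 53 | P0:I, P1:M(53), P2:I, P3:I | bus: none
[14] P3: store L2 := 88 | P0:I, P1:I, P2:I, P3:M(88) | bus: BusRdX,Flush
[15] P2: load  L2 | P0:I, P1:I, P2:S(88), P3:S(88) | bus: BusRd,Flush
[16] P3: load  L1 | P0:I, P1:S(36), P2:I, P3:S(36) | bus: BusRd,Flush
[17] P1: load  L1 | P0:I, P1:S(36), P2:I, P3:S(36) | bus: none
[18] P1: store L2 := 45 | P0:I, P1:M(45), P2:I, P3:I | bus: BusRdX
[19] P0: load  L1 | P0:S(36), P1:S(36), P2:I, P3:S(36) | bus: BusRd
[20] P0: store L2 := 82 | P0:M(82), P1:I, P2:I, P3:I | bus: BusRdX,Flush
[21] P2: load  L1 | P0:S(36), P1:S(36), P2:S(36), P3:S(36) | bus: BusRd
[22] P1: store L2 := 21 | P0:I, P1:M(21), P2:I, P3:I | bus: BusRdX,Flush
[23] P3: load  L1 | P0:S(36), P1:S(36), P2:S(36), P3:S(36) | bus: none
[24] P2: load  L0 | P0:I, P1:S(53), P2:S(53), P3:I | bus: BusRd,Flush
[25] P1: store L1 := 14 | P0:I, P1:M(14), P2:I, P3:I | bus: BusRdX

bus = BusRdX,Flush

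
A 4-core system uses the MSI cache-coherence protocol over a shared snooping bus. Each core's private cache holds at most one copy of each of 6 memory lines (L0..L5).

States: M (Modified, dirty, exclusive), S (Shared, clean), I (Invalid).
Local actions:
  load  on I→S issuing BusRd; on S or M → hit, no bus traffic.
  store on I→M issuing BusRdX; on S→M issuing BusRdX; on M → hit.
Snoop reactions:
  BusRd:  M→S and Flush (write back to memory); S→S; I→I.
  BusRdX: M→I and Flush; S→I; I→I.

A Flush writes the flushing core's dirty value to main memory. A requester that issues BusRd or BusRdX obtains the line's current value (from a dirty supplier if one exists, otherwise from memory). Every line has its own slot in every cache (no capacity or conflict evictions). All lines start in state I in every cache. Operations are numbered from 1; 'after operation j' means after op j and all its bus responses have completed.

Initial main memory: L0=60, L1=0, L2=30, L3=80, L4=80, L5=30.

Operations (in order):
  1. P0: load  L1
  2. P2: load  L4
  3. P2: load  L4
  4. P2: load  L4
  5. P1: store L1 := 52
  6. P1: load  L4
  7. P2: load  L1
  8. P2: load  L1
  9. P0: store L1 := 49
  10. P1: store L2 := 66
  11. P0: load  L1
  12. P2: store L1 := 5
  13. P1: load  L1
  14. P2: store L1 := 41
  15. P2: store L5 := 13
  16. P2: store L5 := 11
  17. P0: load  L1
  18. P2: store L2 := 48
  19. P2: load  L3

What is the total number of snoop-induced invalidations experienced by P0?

invalidations = 2

step 1: P0: load  L1  ⟶  SIII  (L1)  txn=BusRd  M[L1]=0
step 2: P2: load  L4  ⟶  IISI  (L4)  txn=BusRd  M[L4]=80
step 3: P2: load  L4  ⟶  IISI  (L4)  txn=∅  M[L4]=80
step 4: P2: load  L4  ⟶  IISI  (L4)  txn=∅  M[L4]=80
step 5: P1: store L1 := 52  ⟶  IMII  (L1)  txn=BusRdX  M[L1]=0
step 6: P1: load  L4  ⟶  ISSI  (L4)  txn=BusRd  M[L4]=80
step 7: P2: load  L1  ⟶  ISSI  (L1)  txn=BusRd+Flush  M[L1]=52
step 8: P2: load  L1  ⟶  ISSI  (L1)  txn=∅  M[L1]=52
step 9: P0: store L1 := 49  ⟶  MIII  (L1)  txn=BusRdX  M[L1]=52
step 10: P1: store L2 := 66  ⟶  IMII  (L2)  txn=BusRdX  M[L2]=30
step 11: P0: load  L1  ⟶  MIII  (L1)  txn=∅  M[L1]=52
step 12: P2: store L1 := 5  ⟶  IIMI  (L1)  txn=BusRdX+Flush  M[L1]=49
step 13: P1: load  L1  ⟶  ISSI  (L1)  txn=BusRd+Flush  M[L1]=5
step 14: P2: store L1 := 41  ⟶  IIMI  (L1)  txn=BusRdX  M[L1]=5
step 15: P2: store L5 := 13  ⟶  IIMI  (L5)  txn=BusRdX  M[L5]=30
step 16: P2: store L5 := 11  ⟶  IIMI  (L5)  txn=∅  M[L5]=30
step 17: P0: load  L1  ⟶  SISI  (L1)  txn=BusRd+Flush  M[L1]=41
step 18: P2: store L2 := 48  ⟶  IIMI  (L2)  txn=BusRdX+Flush  M[L2]=66
step 19: P2: load  L3  ⟶  IISI  (L3)  txn=BusRd  M[L3]=80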